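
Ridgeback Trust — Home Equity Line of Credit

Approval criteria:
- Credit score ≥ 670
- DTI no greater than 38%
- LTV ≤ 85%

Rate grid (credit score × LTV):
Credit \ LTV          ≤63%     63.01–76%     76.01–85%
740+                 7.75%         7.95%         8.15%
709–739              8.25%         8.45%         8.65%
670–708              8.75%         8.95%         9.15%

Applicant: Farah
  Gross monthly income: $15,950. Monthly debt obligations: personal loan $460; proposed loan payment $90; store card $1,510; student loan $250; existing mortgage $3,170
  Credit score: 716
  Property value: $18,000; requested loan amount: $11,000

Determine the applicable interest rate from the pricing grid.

8.25%

Credit score 716 ≥ 670; Total monthly debts = (460 + 90 + 1,510 + 250 + 3,170) = 5,480. Debt-to-income = 5,480/15,950 = 34.4% — meets 38% limit
LTV: 11,000 ÷ 18,000 = 61.1%, within 85% cap
Score 716 is in the 709–739 band; LTV 61.1% is in the ≤63% band → 8.25%.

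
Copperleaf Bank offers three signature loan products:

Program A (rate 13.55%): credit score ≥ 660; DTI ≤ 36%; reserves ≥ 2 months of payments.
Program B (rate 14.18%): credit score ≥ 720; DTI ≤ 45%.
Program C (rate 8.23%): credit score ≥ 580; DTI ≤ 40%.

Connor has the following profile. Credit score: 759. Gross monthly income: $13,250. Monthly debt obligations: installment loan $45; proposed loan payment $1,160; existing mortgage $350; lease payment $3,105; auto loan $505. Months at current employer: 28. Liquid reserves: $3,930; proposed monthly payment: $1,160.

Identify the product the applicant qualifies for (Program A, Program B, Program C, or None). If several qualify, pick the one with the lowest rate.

Total debts = (45 + 1,160 + 350 + 3,105 + 505) = 5,165; DTI = 5,165/13,250 = 39%.
Reserves = 3,930/1,160 = 3.4 months.
Program A: score 759 ≥ 660; DTI 39% > 36%; reserves 3.4 ≥ 2 mo → does not qualify.
Program B: score 759 ≥ 720; DTI 39% ≤ 45% → qualifies.
Program C: score 759 ≥ 580; DTI 39% ≤ 40% → qualifies.
Qualifying: Program B, Program C. Lowest rate is 8.23% → Program C.

Program C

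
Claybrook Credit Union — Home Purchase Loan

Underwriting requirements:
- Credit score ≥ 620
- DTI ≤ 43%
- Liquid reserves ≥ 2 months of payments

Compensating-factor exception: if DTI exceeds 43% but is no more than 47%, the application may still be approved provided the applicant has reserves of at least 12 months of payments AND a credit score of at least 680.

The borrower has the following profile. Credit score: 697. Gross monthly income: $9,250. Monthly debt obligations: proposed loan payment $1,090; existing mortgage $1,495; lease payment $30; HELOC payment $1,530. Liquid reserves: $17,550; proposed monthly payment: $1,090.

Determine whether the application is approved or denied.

Approved

Credit score 697 ≥ 620 (meets base)
Total debts = (1,090 + 1,495 + 30 + 1,530) = 4,145. DTI: 4,145 ÷ 9,250 = 44.8%, over the 43% base limit.
Liquid reserves cover 17,550/1,090 = 16.1 months — ≥ 2 required
44.8% falls in the override range (43%–47%), so the compensating-factor test applies.
Override check — reserves: 16.1 mo (ok); score: 697 (ok).
Both override conditions satisfied; DTI exception granted.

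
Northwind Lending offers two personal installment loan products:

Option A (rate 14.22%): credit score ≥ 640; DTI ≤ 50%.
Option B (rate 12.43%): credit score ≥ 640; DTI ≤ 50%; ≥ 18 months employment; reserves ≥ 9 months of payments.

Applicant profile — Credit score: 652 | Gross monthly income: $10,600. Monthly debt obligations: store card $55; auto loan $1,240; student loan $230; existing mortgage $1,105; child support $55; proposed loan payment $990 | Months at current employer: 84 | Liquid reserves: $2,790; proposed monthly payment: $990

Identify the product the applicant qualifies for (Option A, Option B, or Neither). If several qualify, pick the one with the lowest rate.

Total debts = (55 + 1,240 + 230 + 1,105 + 55 + 990) = 3,675; DTI = 3,675/10,600 = 34.7%.
Reserves = 2,790/990 = 2.8 months.
Option A: score 652 ≥ 640; DTI 34.7% ≤ 50% → qualifies.
Option B: score 652 ≥ 640; DTI 34.7% ≤ 50%; employment 84 ≥ 18 mo; reserves 2.8 < 9 mo → does not qualify.

Option A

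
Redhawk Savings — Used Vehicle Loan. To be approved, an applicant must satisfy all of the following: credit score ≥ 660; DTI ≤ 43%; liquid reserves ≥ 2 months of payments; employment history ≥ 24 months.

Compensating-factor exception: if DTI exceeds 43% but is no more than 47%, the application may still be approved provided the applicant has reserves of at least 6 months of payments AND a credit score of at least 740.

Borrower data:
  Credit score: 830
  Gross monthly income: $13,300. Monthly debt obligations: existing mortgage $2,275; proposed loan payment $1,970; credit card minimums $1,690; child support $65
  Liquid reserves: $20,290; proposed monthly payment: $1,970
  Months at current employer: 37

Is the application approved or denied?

Credit score 830 ≥ 660 (meets base)
Total debts = (2,275 + 1,970 + 1,690 + 65) = 6,000. DTI: 6,000 ÷ 13,300 = 45.1%, over the 43% base limit.
Reserves = 20,290/1,970 = 10.3 months ≥ 2
Employment 37 ≥ 24 months
DTI 45.1% is within the 43%–47% exception band; checking compensating factors.
Override check — reserves: 10.3 mo (ok); score: 830 (ok).
Both compensating conditions met → exception applies.

Approved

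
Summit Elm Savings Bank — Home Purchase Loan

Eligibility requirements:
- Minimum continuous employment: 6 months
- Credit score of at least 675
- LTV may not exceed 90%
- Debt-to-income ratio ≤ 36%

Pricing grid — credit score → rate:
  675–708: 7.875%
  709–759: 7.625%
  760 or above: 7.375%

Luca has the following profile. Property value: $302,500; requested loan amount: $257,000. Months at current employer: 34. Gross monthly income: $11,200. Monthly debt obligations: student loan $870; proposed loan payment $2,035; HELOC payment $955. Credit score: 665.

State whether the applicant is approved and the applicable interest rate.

Denied

Credit score 665 < 675 (below minimum)
LTV: 257,000 ÷ 302,500 = 85%, within 90% cap
Employment 34 ≥ 6 months
Total monthly debts = (870 + 2,035 + 955) = 3,860. DTI = 3,860/11,200 = 34.5% ≤ 36%
Not all requirements met → denied.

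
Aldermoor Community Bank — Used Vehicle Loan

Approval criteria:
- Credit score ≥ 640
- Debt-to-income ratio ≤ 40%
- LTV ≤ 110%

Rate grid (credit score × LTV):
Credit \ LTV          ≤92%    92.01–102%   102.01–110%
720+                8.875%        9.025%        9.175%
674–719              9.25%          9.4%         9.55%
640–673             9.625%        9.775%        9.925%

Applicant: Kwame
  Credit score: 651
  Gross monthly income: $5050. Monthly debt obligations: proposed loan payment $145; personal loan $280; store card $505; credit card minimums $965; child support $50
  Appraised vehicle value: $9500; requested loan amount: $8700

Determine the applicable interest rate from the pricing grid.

Credit score 651 ≥ 640; Total monthly debts = (145 + 280 + 505 + 965 + 50) = 1,945. DTI: 1,945 ÷ 5,050 = 38.5%, within the 40% cap
LTV = 8,700/9,500 = 91.6% ≤ 110%
Score 651 is in the 640–673 band; LTV 91.6% is in the ≤92% band → 9.625%.

9.625%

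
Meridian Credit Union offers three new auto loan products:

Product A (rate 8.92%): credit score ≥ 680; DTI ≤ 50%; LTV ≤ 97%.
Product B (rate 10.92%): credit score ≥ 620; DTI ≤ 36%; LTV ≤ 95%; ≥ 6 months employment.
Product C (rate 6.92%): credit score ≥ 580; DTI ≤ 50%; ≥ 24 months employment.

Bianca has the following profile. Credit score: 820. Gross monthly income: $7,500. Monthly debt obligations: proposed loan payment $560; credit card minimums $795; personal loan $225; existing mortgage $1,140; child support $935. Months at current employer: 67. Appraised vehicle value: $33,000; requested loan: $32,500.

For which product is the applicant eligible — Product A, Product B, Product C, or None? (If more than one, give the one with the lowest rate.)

Total debts = (560 + 795 + 225 + 1,140 + 935) = 3,655; DTI = 3,655/7,500 = 48.7%.
LTV = 32,500/33,000 = 98.5%.
Product A: score 820 ≥ 680; DTI 48.7% ≤ 50%; LTV 98.5% > 97% → does not qualify.
Product B: score 820 ≥ 620; DTI 48.7% > 36%; LTV 98.5% > 95%; employment 67 ≥ 6 mo → does not qualify.
Product C: score 820 ≥ 580; DTI 48.7% ≤ 50%; employment 67 ≥ 24 mo → qualifies.

Product C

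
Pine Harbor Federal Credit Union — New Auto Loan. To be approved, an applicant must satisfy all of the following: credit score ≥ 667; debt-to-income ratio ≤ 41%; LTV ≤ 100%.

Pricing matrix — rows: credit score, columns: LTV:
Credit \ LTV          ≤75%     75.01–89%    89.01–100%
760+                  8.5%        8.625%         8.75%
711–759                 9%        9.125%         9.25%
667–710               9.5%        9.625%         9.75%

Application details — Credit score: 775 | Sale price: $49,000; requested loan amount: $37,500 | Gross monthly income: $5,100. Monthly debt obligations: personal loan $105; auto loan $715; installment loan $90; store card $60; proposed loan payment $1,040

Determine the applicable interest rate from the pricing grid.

8.625%

Credit score 775 ≥ 667; Total monthly debts = (105 + 715 + 90 + 60 + 1,040) = 2,010. Debt-to-income = 2,010/5,100 = 39.4% — meets 41% limit
LTV = 37,500/49,000 = 76.5% ≤ 100%
Row: 775 falls in 760+. Column: 76.5% falls in 75.01–89%. Rate = 8.625%.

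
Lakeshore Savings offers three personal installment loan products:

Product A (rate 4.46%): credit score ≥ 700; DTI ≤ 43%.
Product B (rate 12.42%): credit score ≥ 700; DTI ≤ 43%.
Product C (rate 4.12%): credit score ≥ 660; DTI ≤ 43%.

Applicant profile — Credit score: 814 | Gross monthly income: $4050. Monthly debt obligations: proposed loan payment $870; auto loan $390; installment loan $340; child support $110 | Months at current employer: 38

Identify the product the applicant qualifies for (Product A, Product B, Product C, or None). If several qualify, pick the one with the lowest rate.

Product C

Total debts = (870 + 390 + 340 + 110) = 1,710; DTI = 1,710/4,050 = 42.2%.
Product A: score 814 ≥ 700; DTI 42.2% ≤ 43% → qualifies.
Product B: score 814 ≥ 700; DTI 42.2% ≤ 43% → qualifies.
Product C: score 814 ≥ 660; DTI 42.2% ≤ 43% → qualifies.
Qualifying: Product A, Product B, Product C. Lowest rate is 4.12% → Product C.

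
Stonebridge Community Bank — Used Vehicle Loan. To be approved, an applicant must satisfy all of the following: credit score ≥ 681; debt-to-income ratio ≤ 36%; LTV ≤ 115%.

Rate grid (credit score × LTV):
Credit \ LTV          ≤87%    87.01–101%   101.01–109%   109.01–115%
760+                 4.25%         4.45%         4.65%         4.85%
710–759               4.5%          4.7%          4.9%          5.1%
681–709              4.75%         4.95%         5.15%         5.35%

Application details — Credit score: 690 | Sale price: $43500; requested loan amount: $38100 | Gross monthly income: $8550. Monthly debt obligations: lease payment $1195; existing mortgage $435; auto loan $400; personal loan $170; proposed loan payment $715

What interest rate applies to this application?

Credit score 690 ≥ 681; Total monthly debts = (1,195 + 435 + 400 + 170 + 715) = 2,915. DTI = 2,915/8,550 = 34.1% ≤ 36%
LTV: 38,100 ÷ 43,500 = 87.6%, within 115% cap
Row: 690 falls in 681–709. Column: 87.6% falls in 87.01–101%. Rate = 4.95%.

4.95%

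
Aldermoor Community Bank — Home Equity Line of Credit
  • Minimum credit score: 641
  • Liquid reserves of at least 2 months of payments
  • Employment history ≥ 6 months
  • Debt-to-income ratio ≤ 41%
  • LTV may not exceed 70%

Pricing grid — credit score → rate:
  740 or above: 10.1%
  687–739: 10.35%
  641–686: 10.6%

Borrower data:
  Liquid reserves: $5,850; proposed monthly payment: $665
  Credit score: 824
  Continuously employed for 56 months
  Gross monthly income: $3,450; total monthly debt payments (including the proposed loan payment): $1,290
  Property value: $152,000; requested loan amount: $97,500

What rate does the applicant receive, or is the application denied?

Credit score 824 ≥ 641 (meets minimum)
DTI: 1,290 ÷ 3,450 = 37.4%, within the 41% cap
Liquid reserves cover 5,850/665 = 8.8 months — ≥ 2 required
LTV: 97,500 ÷ 152,000 = 64.1%, within 70% cap
Employment 56 ≥ 6 months
All requirements met. Score 824 falls in the 740 or above tier → 10.1%.

Approved at 10.1%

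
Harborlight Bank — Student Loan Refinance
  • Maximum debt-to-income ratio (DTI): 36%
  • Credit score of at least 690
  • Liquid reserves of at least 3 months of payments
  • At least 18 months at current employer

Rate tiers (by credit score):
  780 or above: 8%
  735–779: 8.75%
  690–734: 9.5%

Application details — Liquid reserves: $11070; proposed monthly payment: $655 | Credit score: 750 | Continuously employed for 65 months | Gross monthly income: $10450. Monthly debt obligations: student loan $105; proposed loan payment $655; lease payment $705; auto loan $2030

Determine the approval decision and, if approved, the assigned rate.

Approved at 8.75%

Credit score 750 ≥ 690 (meets minimum)
Total monthly debts = (105 + 655 + 705 + 2,030) = 3,495. DTI = 3,495/10,450 = 33.4% ≤ 36%
Employment 65 ≥ 18 months
Liquid reserves cover 11,070/655 = 16.9 months — ≥ 3 required
All requirements met. Score 750 falls in the 735–779 tier → 8.75%.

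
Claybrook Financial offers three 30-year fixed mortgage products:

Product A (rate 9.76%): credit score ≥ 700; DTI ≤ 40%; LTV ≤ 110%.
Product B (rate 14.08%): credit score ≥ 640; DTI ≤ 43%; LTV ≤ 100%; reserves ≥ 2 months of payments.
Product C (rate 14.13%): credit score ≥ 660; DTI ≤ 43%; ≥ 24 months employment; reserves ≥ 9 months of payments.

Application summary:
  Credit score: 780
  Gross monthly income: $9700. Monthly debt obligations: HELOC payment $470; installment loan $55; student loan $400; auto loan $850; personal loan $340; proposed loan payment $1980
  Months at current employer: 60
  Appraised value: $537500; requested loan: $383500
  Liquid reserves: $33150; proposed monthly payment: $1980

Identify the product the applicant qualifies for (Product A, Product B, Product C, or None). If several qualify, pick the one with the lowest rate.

Product B

Total debts = (470 + 55 + 400 + 850 + 340 + 1,980) = 4,095; DTI = 4,095/9,700 = 42.2%.
LTV = 383,500/537,500 = 71.3%.
Reserves = 33,150/1,980 = 16.7 months.
Product A: score 780 ≥ 700; DTI 42.2% > 40%; LTV 71.3% ≤ 110% → does not qualify.
Product B: score 780 ≥ 640; DTI 42.2% ≤ 43%; LTV 71.3% ≤ 100%; reserves 16.7 ≥ 2 mo → qualifies.
Product C: score 780 ≥ 660; DTI 42.2% ≤ 43%; employment 60 ≥ 24 mo; reserves 16.7 ≥ 9 mo → qualifies.
Qualifying: Product B, Product C. Lowest rate is 14.08% → Product B.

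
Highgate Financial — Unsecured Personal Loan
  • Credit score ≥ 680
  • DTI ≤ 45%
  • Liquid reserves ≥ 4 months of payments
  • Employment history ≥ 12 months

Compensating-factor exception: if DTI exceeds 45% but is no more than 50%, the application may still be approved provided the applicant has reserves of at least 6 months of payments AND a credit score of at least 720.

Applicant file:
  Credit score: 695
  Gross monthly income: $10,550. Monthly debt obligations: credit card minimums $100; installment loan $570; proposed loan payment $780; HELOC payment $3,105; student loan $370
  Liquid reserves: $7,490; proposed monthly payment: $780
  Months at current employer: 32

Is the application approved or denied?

Credit score 695 ≥ 680 (meets base)
Total debts = (100 + 570 + 780 + 3,105 + 370) = 4,925. DTI = 4,925/10,550 = 46.7% > 45% — standard DTI limit exceeded.
Reserves: 7,490 ÷ 780 = 9.6 months (meets 4-month minimum)
Employment 32 ≥ 12 months
DTI 46.7% is within the 45%–50% exception band; checking compensating factors.
Override check — reserves: 9.6 mo (ok); score: 695 (below 720).
Override conditions not both satisfied; exception does not apply.

Denied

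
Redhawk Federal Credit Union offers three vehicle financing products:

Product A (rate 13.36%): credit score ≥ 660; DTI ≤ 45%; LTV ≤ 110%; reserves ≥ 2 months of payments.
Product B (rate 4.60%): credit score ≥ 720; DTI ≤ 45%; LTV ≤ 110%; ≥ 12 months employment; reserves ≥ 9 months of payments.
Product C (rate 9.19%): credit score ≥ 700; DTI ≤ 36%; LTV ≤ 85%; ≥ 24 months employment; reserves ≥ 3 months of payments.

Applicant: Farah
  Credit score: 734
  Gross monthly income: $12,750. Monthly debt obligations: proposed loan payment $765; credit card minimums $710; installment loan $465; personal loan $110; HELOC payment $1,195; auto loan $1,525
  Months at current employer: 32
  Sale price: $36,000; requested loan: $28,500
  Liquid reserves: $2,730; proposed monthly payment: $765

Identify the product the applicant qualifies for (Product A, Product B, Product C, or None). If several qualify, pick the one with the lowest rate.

Product A

Total debts = (765 + 710 + 465 + 110 + 1,195 + 1,525) = 4,770; DTI = 4,770/12,750 = 37.4%.
LTV = 28,500/36,000 = 79.2%.
Reserves = 2,730/765 = 3.6 months.
Product A: score 734 ≥ 660; DTI 37.4% ≤ 45%; LTV 79.2% ≤ 110%; reserves 3.6 ≥ 2 mo → qualifies.
Product B: score 734 ≥ 720; DTI 37.4% ≤ 45%; LTV 79.2% ≤ 110%; employment 32 ≥ 12 mo; reserves 3.6 < 9 mo → does not qualify.
Product C: score 734 ≥ 700; DTI 37.4% > 36%; LTV 79.2% ≤ 85%; employment 32 ≥ 24 mo; reserves 3.6 ≥ 3 mo → does not qualify.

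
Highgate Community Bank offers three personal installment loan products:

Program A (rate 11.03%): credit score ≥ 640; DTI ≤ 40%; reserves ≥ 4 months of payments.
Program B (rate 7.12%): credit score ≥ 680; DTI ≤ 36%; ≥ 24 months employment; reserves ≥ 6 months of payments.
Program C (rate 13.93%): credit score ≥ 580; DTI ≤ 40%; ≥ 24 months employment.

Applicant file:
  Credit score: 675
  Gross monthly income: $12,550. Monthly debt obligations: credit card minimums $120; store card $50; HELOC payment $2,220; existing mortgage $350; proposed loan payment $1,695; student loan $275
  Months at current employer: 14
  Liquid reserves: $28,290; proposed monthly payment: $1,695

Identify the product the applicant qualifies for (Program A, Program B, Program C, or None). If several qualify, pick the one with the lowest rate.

Program A

Total debts = (120 + 50 + 2,220 + 350 + 1,695 + 275) = 4,710; DTI = 4,710/12,550 = 37.5%.
Reserves = 28,290/1,695 = 16.7 months.
Program A: score 675 ≥ 640; DTI 37.5% ≤ 40%; reserves 16.7 ≥ 4 mo → qualifies.
Program B: score 675 < 680; DTI 37.5% > 36%; employment 14 < 24 mo; reserves 16.7 ≥ 6 mo → does not qualify.
Program C: score 675 ≥ 580; DTI 37.5% ≤ 40%; employment 14 < 24 mo → does not qualify.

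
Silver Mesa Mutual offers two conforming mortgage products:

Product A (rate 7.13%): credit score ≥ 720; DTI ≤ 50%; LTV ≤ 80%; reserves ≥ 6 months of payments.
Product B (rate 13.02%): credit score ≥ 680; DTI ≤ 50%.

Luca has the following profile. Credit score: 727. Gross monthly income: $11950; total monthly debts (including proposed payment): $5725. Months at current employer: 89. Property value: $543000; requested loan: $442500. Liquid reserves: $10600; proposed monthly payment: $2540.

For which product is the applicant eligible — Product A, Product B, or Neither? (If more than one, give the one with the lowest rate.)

DTI = 5,725/11,950 = 47.9%.
LTV = 442,500/543,000 = 81.5%.
Reserves = 10,600/2,540 = 4.2 months.
Product A: score 727 ≥ 720; DTI 47.9% ≤ 50%; LTV 81.5% > 80%; reserves 4.2 < 6 mo → does not qualify.
Product B: score 727 ≥ 680; DTI 47.9% ≤ 50% → qualifies.

Product B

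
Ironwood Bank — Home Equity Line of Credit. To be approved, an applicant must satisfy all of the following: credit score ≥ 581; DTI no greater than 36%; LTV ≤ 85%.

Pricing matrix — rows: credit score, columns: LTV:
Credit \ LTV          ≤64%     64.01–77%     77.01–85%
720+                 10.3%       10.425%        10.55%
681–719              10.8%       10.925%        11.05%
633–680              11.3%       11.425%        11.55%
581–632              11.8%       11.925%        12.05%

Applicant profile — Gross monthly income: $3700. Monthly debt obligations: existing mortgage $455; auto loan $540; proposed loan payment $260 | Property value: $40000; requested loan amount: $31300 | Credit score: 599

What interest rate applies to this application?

Credit score 599 ≥ 581; Total monthly debts = (455 + 540 + 260) = 1,255. DTI: 1,255 ÷ 3,700 = 33.9%, within the 36% cap
Loan-to-value = 31,300/40,000 = 78.2% — pass (85% max)
Score 599 is in the 581–632 band; LTV 78.2% is in the 77.01–85% band → 12.05%.

12.05%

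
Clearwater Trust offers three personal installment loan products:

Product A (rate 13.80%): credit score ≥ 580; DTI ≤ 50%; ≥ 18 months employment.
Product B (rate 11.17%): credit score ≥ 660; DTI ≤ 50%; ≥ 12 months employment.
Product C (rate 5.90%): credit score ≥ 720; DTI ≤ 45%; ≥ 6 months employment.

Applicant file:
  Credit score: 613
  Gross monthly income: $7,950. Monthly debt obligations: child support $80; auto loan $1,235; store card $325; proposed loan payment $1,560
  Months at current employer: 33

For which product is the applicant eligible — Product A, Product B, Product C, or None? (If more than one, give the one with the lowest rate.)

Total debts = (80 + 1,235 + 325 + 1,560) = 3,200; DTI = 3,200/7,950 = 40.3%.
Product A: score 613 ≥ 580; DTI 40.3% ≤ 50%; employment 33 ≥ 18 mo → qualifies.
Product B: score 613 < 660; DTI 40.3% ≤ 50%; employment 33 ≥ 12 mo → does not qualify.
Product C: score 613 < 720; DTI 40.3% ≤ 45%; employment 33 ≥ 6 mo → does not qualify.

Product A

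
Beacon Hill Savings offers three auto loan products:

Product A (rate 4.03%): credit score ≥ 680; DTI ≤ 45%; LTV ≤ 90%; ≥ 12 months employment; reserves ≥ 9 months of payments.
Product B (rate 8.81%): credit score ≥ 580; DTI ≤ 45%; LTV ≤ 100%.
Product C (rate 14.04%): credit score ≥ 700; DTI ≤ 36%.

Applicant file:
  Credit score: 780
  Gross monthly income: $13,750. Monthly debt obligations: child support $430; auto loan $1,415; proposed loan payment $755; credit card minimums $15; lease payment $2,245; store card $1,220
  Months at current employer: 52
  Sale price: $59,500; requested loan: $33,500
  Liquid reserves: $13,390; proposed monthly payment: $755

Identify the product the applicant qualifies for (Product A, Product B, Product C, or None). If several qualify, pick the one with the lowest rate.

Product A

Total debts = (430 + 1,415 + 755 + 15 + 2,245 + 1,220) = 6,080; DTI = 6,080/13,750 = 44.2%.
LTV = 33,500/59,500 = 56.3%.
Reserves = 13,390/755 = 17.7 months.
Product A: score 780 ≥ 680; DTI 44.2% ≤ 45%; LTV 56.3% ≤ 90%; employment 52 ≥ 12 mo; reserves 17.7 ≥ 9 mo → qualifies.
Product B: score 780 ≥ 580; DTI 44.2% ≤ 45%; LTV 56.3% ≤ 100% → qualifies.
Product C: score 780 ≥ 700; DTI 44.2% > 36% → does not qualify.
Qualifying: Product A, Product B. Lowest rate is 4.03% → Product A.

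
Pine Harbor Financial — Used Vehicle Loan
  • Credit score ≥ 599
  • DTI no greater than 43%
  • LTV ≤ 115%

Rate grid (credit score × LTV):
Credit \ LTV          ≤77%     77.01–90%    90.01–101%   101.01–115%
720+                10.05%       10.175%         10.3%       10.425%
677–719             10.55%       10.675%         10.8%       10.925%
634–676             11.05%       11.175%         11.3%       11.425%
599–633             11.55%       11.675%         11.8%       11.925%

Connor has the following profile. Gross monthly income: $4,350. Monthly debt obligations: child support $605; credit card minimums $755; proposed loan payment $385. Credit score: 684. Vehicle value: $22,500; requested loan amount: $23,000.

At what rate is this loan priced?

10.925%

Credit score 684 ≥ 599; Total monthly debts = (605 + 755 + 385) = 1,745. Debt-to-income = 1,745/4,350 = 40.1% — meets 43% limit
LTV: 23,000 ÷ 22,500 = 102.2%, within 115% cap
Row: 684 falls in 677–719. Column: 102.2% falls in 101.01–115%. Rate = 10.925%.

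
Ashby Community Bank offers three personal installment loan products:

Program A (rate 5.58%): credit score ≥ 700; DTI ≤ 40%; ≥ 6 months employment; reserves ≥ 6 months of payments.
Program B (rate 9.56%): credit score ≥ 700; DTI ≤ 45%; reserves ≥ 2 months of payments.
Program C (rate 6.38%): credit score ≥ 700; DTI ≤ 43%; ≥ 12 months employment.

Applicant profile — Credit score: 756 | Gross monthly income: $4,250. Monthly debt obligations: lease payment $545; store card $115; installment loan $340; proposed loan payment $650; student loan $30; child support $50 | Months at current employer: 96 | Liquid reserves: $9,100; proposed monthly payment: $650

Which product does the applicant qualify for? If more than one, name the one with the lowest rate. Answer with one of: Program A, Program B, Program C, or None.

Total debts = (545 + 115 + 340 + 650 + 30 + 50) = 1,730; DTI = 1,730/4,250 = 40.7%.
Reserves = 9,100/650 = 14.0 months.
Program A: score 756 ≥ 700; DTI 40.7% > 40%; employment 96 ≥ 6 mo; reserves 14.0 ≥ 6 mo → does not qualify.
Program B: score 756 ≥ 700; DTI 40.7% ≤ 45%; reserves 14.0 ≥ 2 mo → qualifies.
Program C: score 756 ≥ 700; DTI 40.7% ≤ 43%; employment 96 ≥ 12 mo → qualifies.
Qualifying: Program B, Program C. Lowest rate is 6.38% → Program C.

Program C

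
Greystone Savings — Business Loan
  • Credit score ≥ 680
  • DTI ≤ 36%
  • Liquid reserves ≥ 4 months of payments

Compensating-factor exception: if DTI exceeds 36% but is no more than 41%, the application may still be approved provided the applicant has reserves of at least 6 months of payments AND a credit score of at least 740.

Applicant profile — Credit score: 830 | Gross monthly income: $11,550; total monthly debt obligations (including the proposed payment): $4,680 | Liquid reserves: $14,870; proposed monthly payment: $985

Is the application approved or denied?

Credit score 830 ≥ 680 (meets base)
DTI = 4,680/11,550 = 40.5% > 36% — standard DTI limit exceeded.
Reserves = 14,870/985 = 15.1 months ≥ 4
DTI 40.5% is within the 36%–41% exception band; checking compensating factors.
Override check — reserves: 15.1 mo (ok); score: 830 (ok).
Both compensating conditions met → exception applies.

Approved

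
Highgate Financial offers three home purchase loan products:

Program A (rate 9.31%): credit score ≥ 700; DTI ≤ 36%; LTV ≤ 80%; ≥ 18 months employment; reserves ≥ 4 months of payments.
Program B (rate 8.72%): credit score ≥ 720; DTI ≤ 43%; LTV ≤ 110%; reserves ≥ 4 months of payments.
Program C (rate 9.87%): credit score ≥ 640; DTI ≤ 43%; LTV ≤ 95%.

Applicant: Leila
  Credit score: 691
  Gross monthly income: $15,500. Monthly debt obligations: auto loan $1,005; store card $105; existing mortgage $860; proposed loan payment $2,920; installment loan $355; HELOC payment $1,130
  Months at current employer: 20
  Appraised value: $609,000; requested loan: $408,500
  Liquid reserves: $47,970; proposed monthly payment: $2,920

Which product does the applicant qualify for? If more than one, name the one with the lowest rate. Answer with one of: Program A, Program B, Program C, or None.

Program C

Total debts = (1,005 + 105 + 860 + 2,920 + 355 + 1,130) = 6,375; DTI = 6,375/15,500 = 41.1%.
LTV = 408,500/609,000 = 67.1%.
Reserves = 47,970/2,920 = 16.4 months.
Program A: score 691 < 700; DTI 41.1% > 36%; LTV 67.1% ≤ 80%; employment 20 ≥ 18 mo; reserves 16.4 ≥ 4 mo → does not qualify.
Program B: score 691 < 720; DTI 41.1% ≤ 43%; LTV 67.1% ≤ 110%; reserves 16.4 ≥ 4 mo → does not qualify.
Program C: score 691 ≥ 640; DTI 41.1% ≤ 43%; LTV 67.1% ≤ 95% → qualifies.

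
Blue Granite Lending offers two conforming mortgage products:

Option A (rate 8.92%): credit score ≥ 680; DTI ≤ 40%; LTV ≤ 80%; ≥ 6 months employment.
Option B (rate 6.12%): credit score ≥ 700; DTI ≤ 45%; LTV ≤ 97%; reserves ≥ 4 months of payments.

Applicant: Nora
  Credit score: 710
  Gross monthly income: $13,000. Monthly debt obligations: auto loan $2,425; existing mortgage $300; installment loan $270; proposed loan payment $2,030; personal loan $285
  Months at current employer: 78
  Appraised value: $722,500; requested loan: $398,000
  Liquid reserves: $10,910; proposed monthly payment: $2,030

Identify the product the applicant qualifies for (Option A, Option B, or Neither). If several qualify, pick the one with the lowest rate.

Total debts = (2,425 + 300 + 270 + 2,030 + 285) = 5,310; DTI = 5,310/13,000 = 40.8%.
LTV = 398,000/722,500 = 55.1%.
Reserves = 10,910/2,030 = 5.4 months.
Option A: score 710 ≥ 680; DTI 40.8% > 40%; LTV 55.1% ≤ 80%; employment 78 ≥ 6 mo → does not qualify.
Option B: score 710 ≥ 700; DTI 40.8% ≤ 45%; LTV 55.1% ≤ 97%; reserves 5.4 ≥ 4 mo → qualifies.

Option B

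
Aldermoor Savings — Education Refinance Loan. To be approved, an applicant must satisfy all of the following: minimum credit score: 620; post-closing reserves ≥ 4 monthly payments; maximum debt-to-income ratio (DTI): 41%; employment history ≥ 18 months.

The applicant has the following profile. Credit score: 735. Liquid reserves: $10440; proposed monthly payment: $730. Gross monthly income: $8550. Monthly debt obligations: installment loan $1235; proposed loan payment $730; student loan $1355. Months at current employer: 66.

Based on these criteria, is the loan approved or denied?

Credit score 735 ≥ 620 (meets)
Reserves: 10,440 ÷ 730 = 14.3 months (meets 4-month minimum)
Total monthly debts = (1,235 + 730 + 1,355) = 3,320. DTI: 3,320 ÷ 8,550 = 38.8%, within the 41% cap
Employment 66 ≥ 18 months
All criteria satisfied.

Approved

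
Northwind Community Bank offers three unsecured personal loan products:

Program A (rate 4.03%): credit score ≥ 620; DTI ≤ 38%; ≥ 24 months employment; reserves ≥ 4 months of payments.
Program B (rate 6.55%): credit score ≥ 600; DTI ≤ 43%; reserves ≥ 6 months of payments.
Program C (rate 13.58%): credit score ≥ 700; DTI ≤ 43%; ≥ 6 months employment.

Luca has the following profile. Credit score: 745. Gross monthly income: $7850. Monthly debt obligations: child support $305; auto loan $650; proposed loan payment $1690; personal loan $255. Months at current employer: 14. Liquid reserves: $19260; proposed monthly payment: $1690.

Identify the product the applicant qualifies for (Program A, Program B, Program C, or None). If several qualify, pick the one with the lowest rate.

Total debts = (305 + 650 + 1,690 + 255) = 2,900; DTI = 2,900/7,850 = 36.9%.
Reserves = 19,260/1,690 = 11.4 months.
Program A: score 745 ≥ 620; DTI 36.9% ≤ 38%; employment 14 < 24 mo; reserves 11.4 ≥ 4 mo → does not qualify.
Program B: score 745 ≥ 600; DTI 36.9% ≤ 43%; reserves 11.4 ≥ 6 mo → qualifies.
Program C: score 745 ≥ 700; DTI 36.9% ≤ 43%; employment 14 ≥ 6 mo → qualifies.
Qualifying: Program B, Program C. Lowest rate is 6.55% → Program B.

Program B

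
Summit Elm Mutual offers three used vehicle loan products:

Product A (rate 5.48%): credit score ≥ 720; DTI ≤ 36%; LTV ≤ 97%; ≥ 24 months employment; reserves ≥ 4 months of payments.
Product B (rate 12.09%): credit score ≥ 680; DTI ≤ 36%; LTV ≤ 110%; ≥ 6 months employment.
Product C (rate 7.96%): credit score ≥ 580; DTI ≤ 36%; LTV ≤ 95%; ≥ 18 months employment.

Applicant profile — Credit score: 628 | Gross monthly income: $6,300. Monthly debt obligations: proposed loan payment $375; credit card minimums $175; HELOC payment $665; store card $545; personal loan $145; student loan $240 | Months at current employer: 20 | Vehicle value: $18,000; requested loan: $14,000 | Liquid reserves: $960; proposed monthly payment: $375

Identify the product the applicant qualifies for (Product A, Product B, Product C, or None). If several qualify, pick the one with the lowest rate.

Product C

Total debts = (375 + 175 + 665 + 545 + 145 + 240) = 2,145; DTI = 2,145/6,300 = 34%.
LTV = 14,000/18,000 = 77.8%.
Reserves = 960/375 = 2.6 months.
Product A: score 628 < 720; DTI 34% ≤ 36%; LTV 77.8% ≤ 97%; employment 20 < 24 mo; reserves 2.6 < 4 mo → does not qualify.
Product B: score 628 < 680; DTI 34% ≤ 36%; LTV 77.8% ≤ 110%; employment 20 ≥ 6 mo → does not qualify.
Product C: score 628 ≥ 580; DTI 34% ≤ 36%; LTV 77.8% ≤ 95%; employment 20 ≥ 18 mo → qualifies.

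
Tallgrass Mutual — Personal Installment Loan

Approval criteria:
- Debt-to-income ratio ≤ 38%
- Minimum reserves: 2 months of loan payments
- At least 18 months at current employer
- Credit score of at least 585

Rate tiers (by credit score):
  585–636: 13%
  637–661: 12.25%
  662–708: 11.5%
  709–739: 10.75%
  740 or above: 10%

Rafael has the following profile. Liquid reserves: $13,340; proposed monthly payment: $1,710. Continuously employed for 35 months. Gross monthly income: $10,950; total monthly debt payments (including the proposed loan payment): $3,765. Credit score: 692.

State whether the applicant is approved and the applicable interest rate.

Credit score 692 ≥ 585 (meets minimum)
Employment 35 ≥ 18 months
Reserves: 13,340 ÷ 1,710 = 7.8 months (meets 2-month minimum)
Debt-to-income = 3,765/10,950 = 34.4% — meets 38% limit
All requirements met. Score 692 falls in the 662–708 tier → 11.5%.

Approved at 11.5%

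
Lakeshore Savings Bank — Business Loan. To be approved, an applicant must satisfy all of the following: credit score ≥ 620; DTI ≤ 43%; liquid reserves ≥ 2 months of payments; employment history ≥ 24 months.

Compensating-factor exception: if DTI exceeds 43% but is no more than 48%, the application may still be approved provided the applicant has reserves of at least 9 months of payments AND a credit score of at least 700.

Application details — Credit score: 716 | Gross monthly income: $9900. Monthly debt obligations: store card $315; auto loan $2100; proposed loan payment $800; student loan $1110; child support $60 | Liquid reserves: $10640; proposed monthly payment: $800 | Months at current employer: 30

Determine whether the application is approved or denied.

Credit score 716 ≥ 620 (meets base)
Total debts = (315 + 2,100 + 800 + 1,110 + 60) = 4,385. DTI: 4,385 ÷ 9,900 = 44.3%, over the 43% base limit.
Liquid reserves cover 10,640/800 = 13.3 months — ≥ 2 required
Employment 30 ≥ 24 months
DTI 44.3% is within the 43%–48% exception band; checking compensating factors.
Override check — reserves: 13.3 mo (ok); score: 716 (ok).
Both override conditions satisfied; DTI exception granted.

Approved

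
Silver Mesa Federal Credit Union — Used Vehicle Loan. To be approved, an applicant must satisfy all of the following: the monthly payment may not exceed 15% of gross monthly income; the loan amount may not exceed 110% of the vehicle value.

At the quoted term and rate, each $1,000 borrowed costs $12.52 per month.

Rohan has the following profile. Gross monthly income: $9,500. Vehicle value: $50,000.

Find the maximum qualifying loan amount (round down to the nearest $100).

$55,000

Payment cap: 15% × $9,500 = $1,425/month.
At $12.52 per $1,000, that supports 1,425/12.52 × 1,000 ≈ $113,817 → $113,800.
LTV cap: 110% × $50,000 = $55,000 → $55,000.
Binding constraint: loan-to-value.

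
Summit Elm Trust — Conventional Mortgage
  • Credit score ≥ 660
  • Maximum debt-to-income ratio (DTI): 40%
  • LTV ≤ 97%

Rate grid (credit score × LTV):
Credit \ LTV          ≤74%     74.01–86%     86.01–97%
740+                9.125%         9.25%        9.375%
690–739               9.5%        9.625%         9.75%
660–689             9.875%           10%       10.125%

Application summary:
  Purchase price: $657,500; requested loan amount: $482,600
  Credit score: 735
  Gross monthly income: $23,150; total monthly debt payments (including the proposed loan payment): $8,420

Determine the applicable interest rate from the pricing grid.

9.5%

Credit score 735 ≥ 660; DTI = 8,420/23,150 = 36.4% ≤ 40%
LTV: 482,600 ÷ 657,500 = 73.4%, within 97% cap
Credit 735 → row 690–739; LTV 73.4% → column ≤74%. Grid cell → 9.5%.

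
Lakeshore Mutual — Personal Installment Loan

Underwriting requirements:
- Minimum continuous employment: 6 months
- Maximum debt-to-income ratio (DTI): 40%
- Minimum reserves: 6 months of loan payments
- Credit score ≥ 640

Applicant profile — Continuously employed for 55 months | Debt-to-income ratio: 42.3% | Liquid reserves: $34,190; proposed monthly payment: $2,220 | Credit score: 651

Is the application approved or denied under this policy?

Employment 55 ≥ 6 months
Debt-to-income 42.3% vs 40% cap — fail
Reserves = 34,190/2,220 = 15.4 months ≥ 6
Credit score 651 ≥ 640 (meets)
Fails on DTI.

Denied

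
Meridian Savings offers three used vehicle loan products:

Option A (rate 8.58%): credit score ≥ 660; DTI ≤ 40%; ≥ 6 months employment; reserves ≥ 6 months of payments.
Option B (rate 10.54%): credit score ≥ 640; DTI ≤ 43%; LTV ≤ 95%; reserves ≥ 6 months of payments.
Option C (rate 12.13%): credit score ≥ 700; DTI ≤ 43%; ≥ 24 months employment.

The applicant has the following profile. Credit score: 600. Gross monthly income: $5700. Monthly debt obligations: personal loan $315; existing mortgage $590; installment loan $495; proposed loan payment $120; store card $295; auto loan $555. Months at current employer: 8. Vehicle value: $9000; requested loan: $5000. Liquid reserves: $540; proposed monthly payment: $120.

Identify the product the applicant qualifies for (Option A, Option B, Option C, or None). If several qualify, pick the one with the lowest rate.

None

Total debts = (315 + 590 + 495 + 120 + 295 + 555) = 2,370; DTI = 2,370/5,700 = 41.6%.
LTV = 5,000/9,000 = 55.6%.
Reserves = 540/120 = 4.5 months.
Option A: score 600 < 660; DTI 41.6% > 40%; employment 8 ≥ 6 mo; reserves 4.5 < 6 mo → does not qualify.
Option B: score 600 < 640; DTI 41.6% ≤ 43%; LTV 55.6% ≤ 95%; reserves 4.5 < 6 mo → does not qualify.
Option C: score 600 < 700; DTI 41.6% ≤ 43%; employment 8 < 24 mo → does not qualify.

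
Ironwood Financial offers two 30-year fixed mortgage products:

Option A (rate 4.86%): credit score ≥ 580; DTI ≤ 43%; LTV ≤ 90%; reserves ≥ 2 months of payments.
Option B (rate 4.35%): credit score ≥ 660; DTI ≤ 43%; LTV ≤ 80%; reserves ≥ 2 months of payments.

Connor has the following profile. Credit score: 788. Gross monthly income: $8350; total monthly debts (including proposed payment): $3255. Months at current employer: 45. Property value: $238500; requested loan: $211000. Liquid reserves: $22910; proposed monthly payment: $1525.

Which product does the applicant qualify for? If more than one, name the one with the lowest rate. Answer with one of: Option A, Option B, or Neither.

DTI = 3,255/8,350 = 39%.
LTV = 211,000/238,500 = 88.5%.
Reserves = 22,910/1,525 = 15.0 months.
Option A: score 788 ≥ 580; DTI 39% ≤ 43%; LTV 88.5% ≤ 90%; reserves 15.0 ≥ 2 mo → qualifies.
Option B: score 788 ≥ 660; DTI 39% ≤ 43%; LTV 88.5% > 80%; reserves 15.0 ≥ 2 mo → does not qualify.

Option A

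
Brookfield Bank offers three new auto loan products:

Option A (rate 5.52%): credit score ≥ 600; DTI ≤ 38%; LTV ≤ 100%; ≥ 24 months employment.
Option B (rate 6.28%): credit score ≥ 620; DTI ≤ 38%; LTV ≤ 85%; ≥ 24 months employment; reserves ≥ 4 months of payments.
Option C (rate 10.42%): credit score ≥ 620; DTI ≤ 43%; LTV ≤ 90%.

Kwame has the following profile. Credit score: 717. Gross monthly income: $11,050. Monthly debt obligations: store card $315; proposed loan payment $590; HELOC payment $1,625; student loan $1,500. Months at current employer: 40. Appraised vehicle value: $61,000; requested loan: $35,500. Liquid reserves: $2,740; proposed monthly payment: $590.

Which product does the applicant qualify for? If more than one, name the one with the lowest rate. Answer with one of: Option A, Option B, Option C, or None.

Total debts = (315 + 590 + 1,625 + 1,500) = 4,030; DTI = 4,030/11,050 = 36.5%.
LTV = 35,500/61,000 = 58.2%.
Reserves = 2,740/590 = 4.6 months.
Option A: score 717 ≥ 600; DTI 36.5% ≤ 38%; LTV 58.2% ≤ 100%; employment 40 ≥ 24 mo → qualifies.
Option B: score 717 ≥ 620; DTI 36.5% ≤ 38%; LTV 58.2% ≤ 85%; employment 40 ≥ 24 mo; reserves 4.6 ≥ 4 mo → qualifies.
Option C: score 717 ≥ 620; DTI 36.5% ≤ 43%; LTV 58.2% ≤ 90% → qualifies.
Qualifying: Option A, Option B, Option C. Lowest rate is 5.52% → Option A.

Option A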